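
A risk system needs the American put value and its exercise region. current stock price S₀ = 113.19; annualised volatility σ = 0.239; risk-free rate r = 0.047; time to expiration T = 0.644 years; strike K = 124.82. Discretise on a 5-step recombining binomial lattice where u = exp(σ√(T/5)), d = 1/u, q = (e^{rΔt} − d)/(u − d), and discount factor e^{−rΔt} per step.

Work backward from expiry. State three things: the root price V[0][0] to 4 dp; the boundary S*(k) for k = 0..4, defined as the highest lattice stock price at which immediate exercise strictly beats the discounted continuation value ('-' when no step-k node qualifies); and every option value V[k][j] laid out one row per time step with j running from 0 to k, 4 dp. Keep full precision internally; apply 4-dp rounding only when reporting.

params: Δt=0.12880 u=1.08956 d=0.91780 q=0.51392 e^(-rΔt)=0.99396
t_5 payoffs: 51.1056 37.3106 20.9340 1.4927 0.0000 0.0000
t_4: node(4,0) S=80.3162 payoff=44.5038 vs cont=43.7504 → 44.5038 [stop]  node(4,1) S=95.3467 payoff=29.4733 vs cont=28.7200 → 29.4733 [stop]  node(4,2) S=113.1900 payoff=11.6300 vs cont=10.8767 → 11.6300 [stop]  node(4,3) S=134.3725 payoff=0.0000 vs cont=0.7212 → 0.7212 [wait]  node(4,4) S=159.5191 payoff=0.0000 vs cont=0.0000 → 0.0000 [wait]  ⇒ S*(4)=113.1900
t_3: node(3,0) S=87.5094 payoff=37.3106 vs cont=36.5573 → 37.3106 [stop]  node(3,1) S=103.8860 payoff=20.9340 vs cont=20.1807 → 20.9340 [stop]  node(3,2) S=123.3273 payoff=1.4927 vs cont=5.9874 → 5.9874 [wait]  node(3,3) S=146.4069 payoff=0.0000 vs cont=0.3484 → 0.3484 [wait]  ⇒ S*(3)=103.8860
t_2: node(2,0) S=95.3467 payoff=29.4733 vs cont=28.7200 → 29.4733 [stop]  node(2,1) S=113.1900 payoff=11.6300 vs cont=13.1726 → 13.1726 [wait]  node(2,2) S=134.3725 payoff=0.0000 vs cont=3.0708 → 3.0708 [wait]  ⇒ S*(2)=95.3467
t_1: node(1,0) S=103.8860 payoff=20.9340 vs cont=20.9687 → 20.9687 [wait]  node(1,1) S=123.3273 payoff=1.4927 vs cont=7.9329 → 7.9329 [wait]  ⇒ S*(1)=-
t_0: node(0,0) S=113.1900 payoff=11.6300 vs cont=14.1832 → 14.1832 [wait]  ⇒ S*(0)=-

price = 14.1832
boundary = - - 95.3467 103.8860 113.1900
tree:
14.1832
20.9687 7.9329
29.4733 13.1726 3.0708
37.3106 20.9340 5.9874 0.3484
44.5038 29.4733 11.6300 0.7212 0.0000
51.1056 37.3106 20.9340 1.4927 0.0000 0.0000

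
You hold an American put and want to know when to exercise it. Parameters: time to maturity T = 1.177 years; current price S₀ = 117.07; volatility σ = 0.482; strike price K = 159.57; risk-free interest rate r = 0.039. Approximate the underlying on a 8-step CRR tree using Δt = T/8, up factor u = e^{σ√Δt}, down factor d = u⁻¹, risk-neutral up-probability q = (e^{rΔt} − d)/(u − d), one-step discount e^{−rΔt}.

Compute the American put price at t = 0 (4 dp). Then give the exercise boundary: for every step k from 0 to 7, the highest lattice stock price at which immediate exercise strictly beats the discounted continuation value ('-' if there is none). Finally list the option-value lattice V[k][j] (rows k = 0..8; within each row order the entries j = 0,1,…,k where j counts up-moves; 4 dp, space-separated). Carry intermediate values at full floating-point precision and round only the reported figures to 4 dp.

params: Δt=0.14713 u=1.20307 d=0.83120 q=0.46939 e^(-rΔt)=0.99428
t_8 payoffs: 132.8949 120.9608 103.6875 78.6863 42.5000 0.0000 0.0000 0.0000 0.0000
t_7: node(7,0) S=32.0921 payoff=127.4779 vs cont=126.5649 → 127.4779 [stop]  node(7,1) S=46.4498 payoff=113.1202 vs cont=112.2073 → 113.1202 [stop]  node(7,2) S=67.2308 payoff=92.3392 vs cont=91.4262 → 92.3392 [stop]  node(7,3) S=97.3090 payoff=62.2610 vs cont=61.3480 → 62.2610 [stop]  node(7,4) S=140.8439 payoff=18.7261 vs cont=22.4221 → 22.4221 [wait]  node(7,5) S=203.8557 payoff=0.0000 vs cont=0.0000 → 0.0000 [wait]  node(7,6) S=295.0582 payoff=0.0000 vs cont=0.0000 → 0.0000 [wait]  node(7,7) S=427.0637 payoff=0.0000 vs cont=0.0000 → 0.0000 [wait]  ⇒ S*(7)=97.3090
t_6: node(6,0) S=38.6092 payoff=120.9608 vs cont=120.0478 → 120.9608 [stop]  node(6,1) S=55.8825 payoff=103.6875 vs cont=102.7745 → 103.6875 [stop]  node(6,2) S=80.8837 payoff=78.6863 vs cont=77.7734 → 78.6863 [stop]  node(6,3) S=117.0700 payoff=42.5000 vs cont=43.3120 → 43.3120 [wait]  node(6,4) S=169.4457 payoff=0.0000 vs cont=11.8294 → 11.8294 [wait]  node(6,5) S=245.2536 payoff=0.0000 vs cont=0.0000 → 0.0000 [wait]  node(6,6) S=354.9770 payoff=0.0000 vs cont=0.0000 → 0.0000 [wait]  ⇒ S*(6)=80.8837
t_5: node(5,0) S=46.4498 payoff=113.1202 vs cont=112.2073 → 113.1202 [stop]  node(5,1) S=67.2308 payoff=92.3392 vs cont=91.4262 → 92.3392 [stop]  node(5,2) S=97.3090 payoff=62.2610 vs cont=61.7269 → 62.2610 [stop]  node(5,3) S=140.8439 payoff=18.7261 vs cont=28.3713 → 28.3713 [wait]  node(5,4) S=203.8557 payoff=0.0000 vs cont=6.2410 → 6.2410 [wait]  node(5,5) S=295.0582 payoff=0.0000 vs cont=0.0000 → 0.0000 [wait]  ⇒ S*(5)=97.3090
t_4: node(4,0) S=55.8825 payoff=103.6875 vs cont=102.7745 → 103.6875 [stop]  node(4,1) S=80.8837 payoff=78.6863 vs cont=77.7734 → 78.6863 [stop]  node(4,2) S=117.0700 payoff=42.5000 vs cont=46.0884 → 46.0884 [wait]  node(4,3) S=169.4457 payoff=0.0000 vs cont=17.8807 → 17.8807 [wait]  node(4,4) S=245.2536 payoff=0.0000 vs cont=3.2926 → 3.2926 [wait]  ⇒ S*(4)=80.8837
t_3: node(3,0) S=67.2308 payoff=92.3392 vs cont=91.4262 → 92.3392 [stop]  node(3,1) S=97.3090 payoff=62.2610 vs cont=63.0227 → 63.0227 [wait]  node(3,2) S=140.8439 payoff=18.7261 vs cont=32.6602 → 32.6602 [wait]  node(3,3) S=203.8557 payoff=0.0000 vs cont=10.9701 → 10.9701 [wait]  ⇒ S*(3)=67.2308
t_2: node(2,0) S=80.8837 payoff=78.6863 vs cont=78.1289 → 78.6863 [stop]  node(2,1) S=117.0700 payoff=42.5000 vs cont=48.4920 → 48.4920 [wait]  node(2,2) S=169.4457 payoff=0.0000 vs cont=22.3506 → 22.3506 [wait]  ⇒ S*(2)=80.8837
t_1: node(1,0) S=97.3090 payoff=62.2610 vs cont=64.1444 → 64.1444 [wait]  node(1,1) S=140.8439 payoff=18.7261 vs cont=36.0143 → 36.0143 [wait]  ⇒ S*(1)=-
t_0: node(0,0) S=117.0700 payoff=42.5000 vs cont=50.6491 → 50.6491 [wait]  ⇒ S*(0)=-

price = 50.6491
boundary = - - 80.8837 67.2308 80.8837 97.3090 80.8837 97.3090
tree:
50.6491
64.1444 36.0143
78.6863 48.4920 22.3506
92.3392 63.0227 32.6602 10.9701
103.6875 78.6863 46.0884 17.8807 3.2926
113.1202 92.3392 62.2610 28.3713 6.2410 0.0000
120.9608 103.6875 78.6863 43.3120 11.8294 0.0000 0.0000
127.4779 113.1202 92.3392 62.2610 22.4221 0.0000 0.0000 0.0000
132.8949 120.9608 103.6875 78.6863 42.5000 0.0000 0.0000 0.0000 0.0000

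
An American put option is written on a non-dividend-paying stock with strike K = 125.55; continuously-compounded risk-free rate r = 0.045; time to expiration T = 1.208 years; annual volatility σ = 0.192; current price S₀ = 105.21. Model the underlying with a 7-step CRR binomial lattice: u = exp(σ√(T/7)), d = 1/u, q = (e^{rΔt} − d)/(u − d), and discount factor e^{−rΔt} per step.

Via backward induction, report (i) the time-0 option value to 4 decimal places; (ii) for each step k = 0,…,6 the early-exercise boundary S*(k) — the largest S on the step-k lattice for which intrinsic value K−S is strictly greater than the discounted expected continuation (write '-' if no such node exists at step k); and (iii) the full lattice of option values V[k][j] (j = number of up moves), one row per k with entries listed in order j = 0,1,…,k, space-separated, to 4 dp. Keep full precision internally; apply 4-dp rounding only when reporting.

price = 20.5430
boundary = - 97.1444 105.2100 97.1444 105.2100 97.1444 105.2100
tree:
20.5430
28.4056 13.8421
35.8529 20.3400 8.2581
42.7293 28.4056 13.2377 3.9442
49.0785 35.8529 20.3400 7.1065 1.1855
54.9410 42.7293 28.4056 12.3552 2.5359 0.0000
60.3540 49.0785 35.8529 20.3400 5.4248 0.0000 0.0000
65.3521 54.9410 42.7293 28.4056 11.6047 0.0000 0.0000 0.0000

params: Δt=0.17257 u=1.08303 d=0.92334 q=0.52889 e^(-rΔt)=0.99226
t_7 payoffs: 65.3521 54.9410 42.7293 28.4056 11.6047 0.0000 0.0000 0.0000
t_6: node(6,0) S=65.1960 payoff=60.3540 vs cont=59.3828 → 60.3540 [stop]  node(6,1) S=76.4715 payoff=49.0785 vs cont=48.1073 → 49.0785 [stop]  node(6,2) S=89.6971 payoff=35.8529 vs cont=34.8817 → 35.8529 [stop]  node(6,3) S=105.2100 payoff=20.3400 vs cont=19.3688 → 20.3400 [stop]  node(6,4) S=123.4059 payoff=2.1441 vs cont=5.4248 → 5.4248 [wait]  node(6,5) S=144.7486 payoff=0.0000 vs cont=0.0000 → 0.0000 [wait]  node(6,6) S=169.7826 payoff=0.0000 vs cont=0.0000 → 0.0000 [wait]  ⇒ S*(6)=105.2100
t_5: node(5,0) S=70.6090 payoff=54.9410 vs cont=53.9698 → 54.9410 [stop]  node(5,1) S=82.8207 payoff=42.7293 vs cont=41.7581 → 42.7293 [stop]  node(5,2) S=97.1444 payoff=28.4056 vs cont=27.4344 → 28.4056 [stop]  node(5,3) S=113.9453 payoff=11.6047 vs cont=12.3552 → 12.3552 [wait]  node(5,4) S=133.6519 payoff=0.0000 vs cont=2.5359 → 2.5359 [wait]  node(5,5) S=156.7667 payoff=0.0000 vs cont=0.0000 → 0.0000 [wait]  ⇒ S*(5)=97.1444
t_4: node(4,0) S=76.4715 payoff=49.0785 vs cont=48.1073 → 49.0785 [stop]  node(4,1) S=89.6971 payoff=35.8529 vs cont=34.8817 → 35.8529 [stop]  node(4,2) S=105.2100 payoff=20.3400 vs cont=19.7626 → 20.3400 [stop]  node(4,3) S=123.4059 payoff=2.1441 vs cont=7.1065 → 7.1065 [wait]  node(4,4) S=144.7486 payoff=0.0000 vs cont=1.1855 → 1.1855 [wait]  ⇒ S*(4)=105.2100
t_3: node(3,0) S=82.8207 payoff=42.7293 vs cont=41.7581 → 42.7293 [stop]  node(3,1) S=97.1444 payoff=28.4056 vs cont=27.4344 → 28.4056 [stop]  node(3,2) S=113.9453 payoff=11.6047 vs cont=13.2377 → 13.2377 [wait]  node(3,3) S=133.6519 payoff=0.0000 vs cont=3.9442 → 3.9442 [wait]  ⇒ S*(3)=97.1444
t_2: node(2,0) S=89.6971 payoff=35.8529 vs cont=34.8817 → 35.8529 [stop]  node(2,1) S=105.2100 payoff=20.3400 vs cont=20.2258 → 20.3400 [stop]  node(2,2) S=123.4059 payoff=2.1441 vs cont=8.2581 → 8.2581 [wait]  ⇒ S*(2)=105.2100
t_1: node(1,0) S=97.1444 payoff=28.4056 vs cont=27.4344 → 28.4056 [stop]  node(1,1) S=113.9453 payoff=11.6047 vs cont=13.8421 → 13.8421 [wait]  ⇒ S*(1)=97.1444
t_0: node(0,0) S=105.2100 payoff=20.3400 vs cont=20.5430 → 20.5430 [wait]  ⇒ S*(0)=-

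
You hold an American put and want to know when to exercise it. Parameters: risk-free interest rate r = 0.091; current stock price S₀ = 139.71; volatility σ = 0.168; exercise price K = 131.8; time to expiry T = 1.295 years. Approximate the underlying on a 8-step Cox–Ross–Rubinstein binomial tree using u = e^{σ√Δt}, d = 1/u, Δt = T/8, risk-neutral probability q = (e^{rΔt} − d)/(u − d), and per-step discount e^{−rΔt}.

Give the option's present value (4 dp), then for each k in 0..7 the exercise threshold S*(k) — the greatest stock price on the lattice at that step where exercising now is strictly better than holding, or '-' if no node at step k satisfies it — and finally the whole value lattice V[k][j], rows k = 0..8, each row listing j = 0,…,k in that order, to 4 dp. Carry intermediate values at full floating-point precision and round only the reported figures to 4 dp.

Δt=0.16187  u=1.06993  d=0.93464  q=0.59280  discount=0.98538
step 8 (expiry): payoffs max(K−S,0) = 50.4445 38.6684 25.1877 9.7558 0.0000 0.0000 0.0000 0.0000 0.0000
step 7: (k=7,j=0): S=87.0446, (K−S)⁺=44.7554, hold=42.8281 ⇒ V=44.7554 exercise | (k=7,j=1): S=99.6442, (K−S)⁺=32.1558, hold=30.2285 ⇒ V=32.1558 exercise | (k=7,j=2): S=114.0676, (K−S)⁺=17.7324, hold=15.8052 ⇒ V=17.7324 exercise | (k=7,j=3): S=130.5787, (K−S)⁺=1.2213, hold=3.9145 ⇒ V=3.9145 continue | (k=7,j=4): S=149.4798, (K−S)⁺=0.0000, hold=0.0000 ⇒ V=0.0000 continue | (k=7,j=5): S=171.1168, (K−S)⁺=0.0000, hold=0.0000 ⇒ V=0.0000 continue | (k=7,j=6): S=195.8858, (K−S)⁺=0.0000, hold=0.0000 ⇒ V=0.0000 continue | (k=7,j=7): S=224.2400, (K−S)⁺=0.0000, hold=0.0000 ⇒ V=0.0000 continue  boundary S*=114.0676
step 6: (k=6,j=0): S=93.1316, (K−S)⁺=38.6684, hold=36.7412 ⇒ V=38.6684 exercise | (k=6,j=1): S=106.6123, (K−S)⁺=25.1877, hold=23.2605 ⇒ V=25.1877 exercise | (k=6,j=2): S=122.0442, (K−S)⁺=9.7558, hold=9.4017 ⇒ V=9.7558 exercise | (k=6,j=3): S=139.7100, (K−S)⁺=0.0000, hold=1.5707 ⇒ V=1.5707 continue | (k=6,j=4): S=159.9329, (K−S)⁺=0.0000, hold=0.0000 ⇒ V=0.0000 continue | (k=6,j=5): S=183.0829, (K−S)⁺=0.0000, hold=0.0000 ⇒ V=0.0000 continue | (k=6,j=6): S=209.5840, (K−S)⁺=0.0000, hold=0.0000 ⇒ V=0.0000 continue  boundary S*=122.0442
step 5: (k=5,j=0): S=99.6442, (K−S)⁺=32.1558, hold=30.2285 ⇒ V=32.1558 exercise | (k=5,j=1): S=114.0676, (K−S)⁺=17.7324, hold=15.8052 ⇒ V=17.7324 exercise | (k=5,j=2): S=130.5787, (K−S)⁺=1.2213, hold=4.8320 ⇒ V=4.8320 continue | (k=5,j=3): S=149.4798, (K−S)⁺=0.0000, hold=0.6302 ⇒ V=0.6302 continue | (k=5,j=4): S=171.1168, (K−S)⁺=0.0000, hold=0.0000 ⇒ V=0.0000 continue | (k=5,j=5): S=195.8858, (K−S)⁺=0.0000, hold=0.0000 ⇒ V=0.0000 continue  boundary S*=114.0676
step 4: (k=4,j=0): S=106.6123, (K−S)⁺=25.1877, hold=23.2605 ⇒ V=25.1877 exercise | (k=4,j=1): S=122.0442, (K−S)⁺=9.7558, hold=9.9376 ⇒ V=9.9376 continue | (k=4,j=2): S=139.7100, (K−S)⁺=0.0000, hold=2.3069 ⇒ V=2.3069 continue | (k=4,j=3): S=159.9329, (K−S)⁺=0.0000, hold=0.2529 ⇒ V=0.2529 continue | (k=4,j=4): S=183.0829, (K−S)⁺=0.0000, hold=0.0000 ⇒ V=0.0000 continue  boundary S*=106.6123
step 3: (k=3,j=0): S=114.0676, (K−S)⁺=17.7324, hold=15.9114 ⇒ V=17.7324 exercise | (k=3,j=1): S=130.5787, (K−S)⁺=1.2213, hold=5.3350 ⇒ V=5.3350 continue | (k=3,j=2): S=149.4798, (K−S)⁺=0.0000, hold=1.0734 ⇒ V=1.0734 continue | (k=3,j=3): S=171.1168, (K−S)⁺=0.0000, hold=0.1015 ⇒ V=0.1015 continue  boundary S*=114.0676
step 2: (k=2,j=0): S=122.0442, (K−S)⁺=9.7558, hold=10.2314 ⇒ V=10.2314 continue | (k=2,j=1): S=139.7100, (K−S)⁺=0.0000, hold=2.7676 ⇒ V=2.7676 continue | (k=2,j=2): S=159.9329, (K−S)⁺=0.0000, hold=0.4900 ⇒ V=0.4900 continue  boundary S*=-
step 1: (k=1,j=0): S=130.5787, (K−S)⁺=1.2213, hold=5.7220 ⇒ V=5.7220 continue | (k=1,j=1): S=149.4798, (K−S)⁺=0.0000, hold=1.3967 ⇒ V=1.3967 continue  boundary S*=-
step 0: (k=0,j=0): S=139.7100, (K−S)⁺=0.0000, hold=3.1118 ⇒ V=3.1118 continue  boundary S*=-

price = 3.1118
boundary = - - - 114.0676 106.6123 114.0676 122.0442 114.0676
tree:
3.1118
5.7220 1.3967
10.2314 2.7676 0.4900
17.7324 5.3350 1.0734 0.1015
25.1877 9.9376 2.3069 0.2529 0.0000
32.1558 17.7324 4.8320 0.6302 0.0000 0.0000
38.6684 25.1877 9.7558 1.5707 0.0000 0.0000 0.0000
44.7554 32.1558 17.7324 3.9145 0.0000 0.0000 0.0000 0.0000
50.4445 38.6684 25.1877 9.7558 0.0000 0.0000 0.0000 0.0000 0.0000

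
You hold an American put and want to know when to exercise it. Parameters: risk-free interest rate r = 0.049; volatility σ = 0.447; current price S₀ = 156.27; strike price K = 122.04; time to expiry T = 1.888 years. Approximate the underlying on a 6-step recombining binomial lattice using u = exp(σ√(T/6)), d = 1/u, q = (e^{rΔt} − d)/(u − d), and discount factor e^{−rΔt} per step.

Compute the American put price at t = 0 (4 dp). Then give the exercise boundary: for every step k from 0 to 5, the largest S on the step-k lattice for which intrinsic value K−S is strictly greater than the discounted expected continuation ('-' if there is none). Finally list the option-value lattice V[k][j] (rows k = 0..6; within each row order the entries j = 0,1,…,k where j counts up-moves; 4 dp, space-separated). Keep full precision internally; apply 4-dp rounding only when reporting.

price = 15.9478
boundary = - - - - 57.3174 73.6518
tree:
15.9478
23.9131 7.4334
34.7660 12.3844 2.0588
48.6193 20.1908 3.9322 0.0000
64.7226 31.9492 7.5105 0.0000 0.0000
77.4344 48.3882 14.3449 0.0000 0.0000 0.0000
87.3270 64.7226 27.3986 0.0000 0.0000 0.0000 0.0000

Δt=0.31467  u=1.28498  d=0.77822  q=0.46830  discount=0.98470
step 6 (expiry): payoffs max(K−S,0) = 87.3270 64.7226 27.3986 0.0000 0.0000 0.0000 0.0000
step 5: (k=5,j=0): S=44.6056, (K−S)⁺=77.4344, hold=75.5672 ⇒ V=77.4344 exercise | (k=5,j=1): S=73.6518, (K−S)⁺=48.3882, hold=46.5209 ⇒ V=48.3882 exercise | (k=5,j=2): S=121.6125, (K−S)⁺=0.4275, hold=14.3449 ⇒ V=14.3449 continue | (k=5,j=3): S=200.8043, (K−S)⁺=0.0000, hold=0.0000 ⇒ V=0.0000 continue | (k=5,j=4): S=331.5642, (K−S)⁺=0.0000, hold=0.0000 ⇒ V=0.0000 continue | (k=5,j=5): S=547.4724, (K−S)⁺=0.0000, hold=0.0000 ⇒ V=0.0000 continue  boundary S*=73.6518
step 4: (k=4,j=0): S=57.3174, (K−S)⁺=64.7226, hold=62.8554 ⇒ V=64.7226 exercise | (k=4,j=1): S=94.6414, (K−S)⁺=27.3986, hold=31.9492 ⇒ V=31.9492 continue | (k=4,j=2): S=156.2700, (K−S)⁺=0.0000, hold=7.5105 ⇒ V=7.5105 continue | (k=4,j=3): S=258.0300, (K−S)⁺=0.0000, hold=0.0000 ⇒ V=0.0000 continue | (k=4,j=4): S=426.0543, (K−S)⁺=0.0000, hold=0.0000 ⇒ V=0.0000 continue  boundary S*=57.3174
step 3: (k=3,j=0): S=73.6518, (K−S)⁺=48.3882, hold=48.6193 ⇒ V=48.6193 continue | (k=3,j=1): S=121.6125, (K−S)⁺=0.4275, hold=20.1908 ⇒ V=20.1908 continue | (k=3,j=2): S=200.8043, (K−S)⁺=0.0000, hold=3.9322 ⇒ V=3.9322 continue | (k=3,j=3): S=331.5642, (K−S)⁺=0.0000, hold=0.0000 ⇒ V=0.0000 continue  boundary S*=-
step 2: (k=2,j=0): S=94.6414, (K−S)⁺=27.3986, hold=34.7660 ⇒ V=34.7660 continue | (k=2,j=1): S=156.2700, (K−S)⁺=0.0000, hold=12.3844 ⇒ V=12.3844 continue | (k=2,j=2): S=258.0300, (K−S)⁺=0.0000, hold=2.0588 ⇒ V=2.0588 continue  boundary S*=-
step 1: (k=1,j=0): S=121.6125, (K−S)⁺=0.4275, hold=23.9131 ⇒ V=23.9131 continue | (k=1,j=1): S=200.8043, (K−S)⁺=0.0000, hold=7.4334 ⇒ V=7.4334 continue  boundary S*=-
step 0: (k=0,j=0): S=156.2700, (K−S)⁺=0.0000, hold=15.9478 ⇒ V=15.9478 continue  boundary S*=-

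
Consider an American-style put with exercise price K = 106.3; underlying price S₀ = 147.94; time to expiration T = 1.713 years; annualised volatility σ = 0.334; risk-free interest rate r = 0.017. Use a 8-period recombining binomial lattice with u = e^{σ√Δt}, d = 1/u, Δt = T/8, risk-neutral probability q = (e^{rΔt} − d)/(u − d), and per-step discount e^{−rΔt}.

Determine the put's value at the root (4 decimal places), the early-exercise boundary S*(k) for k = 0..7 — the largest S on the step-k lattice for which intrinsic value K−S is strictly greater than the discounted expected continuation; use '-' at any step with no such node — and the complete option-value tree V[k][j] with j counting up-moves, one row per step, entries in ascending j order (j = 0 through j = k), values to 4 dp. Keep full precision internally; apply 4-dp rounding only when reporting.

price = 5.8629
boundary = - - - - - 68.3087 79.7256 68.3087
tree:
5.8629
9.0418 2.3690
13.6204 4.0141 0.5558
19.9339 6.6963 1.0588 0.0000
28.1454 10.9455 2.0172 0.0000 0.0000
37.9913 17.4008 3.8431 0.0000 0.0000 0.0000
47.7733 26.5744 7.3217 0.0000 0.0000 0.0000 0.0000
56.1545 37.9913 13.9488 0.0000 0.0000 0.0000 0.0000 0.0000
63.3355 47.7733 26.5744 0.0000 0.0000 0.0000 0.0000 0.0000 0.0000

Δt=0.21413, u=1.16714, d=0.85680, q=0.47319, disc=e^(-rΔt)=0.99637
k=8 terminal: V=max(K-S,0) → 63.3355 47.7733 26.5744 0.0000 0.0000 0.0000 0.0000 0.0000 0.0000
k=7: j=0 S=50.1455 intr=56.1545 cont=55.7682 V=56.1545[EX]; j=1 S=68.3087 intr=37.9913 cont=37.6051 V=37.9913[EX]; j=2 S=93.0507 intr=13.2493 cont=13.9488 V=13.9488[hold]; j=3 S=126.7546 intr=0.0000 cont=0.0000 V=0.0000[hold]; j=4 S=172.6663 intr=0.0000 cont=0.0000 V=0.0000[hold]; j=5 S=235.2076 intr=0.0000 cont=0.0000 V=0.0000[hold]; j=6 S=320.4021 intr=0.0000 cont=0.0000 V=0.0000[hold]; j=7 S=436.4547 intr=0.0000 cont=0.0000 V=0.0000[hold]  S*(7)=68.3087
k=6: j=0 S=58.5267 intr=47.7733 cont=47.3871 V=47.7733[EX]; j=1 S=79.7256 intr=26.5744 cont=26.5180 V=26.5744[EX]; j=2 S=108.6030 intr=0.0000 cont=7.3217 V=7.3217[hold]; j=3 S=147.9400 intr=0.0000 cont=0.0000 V=0.0000[hold]; j=4 S=201.5253 intr=0.0000 cont=0.0000 V=0.0000[hold]; j=5 S=274.5196 intr=0.0000 cont=0.0000 V=0.0000[hold]; j=6 S=373.9532 intr=0.0000 cont=0.0000 V=0.0000[hold]  S*(6)=79.7256
k=5: j=0 S=68.3087 intr=37.9913 cont=37.6051 V=37.9913[EX]; j=1 S=93.0507 intr=13.2493 cont=17.4008 V=17.4008[hold]; j=2 S=126.7546 intr=0.0000 cont=3.8431 V=3.8431[hold]; j=3 S=172.6663 intr=0.0000 cont=0.0000 V=0.0000[hold]; j=4 S=235.2076 intr=0.0000 cont=0.0000 V=0.0000[hold]; j=5 S=320.4021 intr=0.0000 cont=0.0000 V=0.0000[hold]  S*(5)=68.3087
k=4: j=0 S=79.7256 intr=26.5744 cont=28.1454 V=28.1454[hold]; j=1 S=108.6030 intr=0.0000 cont=10.9455 V=10.9455[hold]; j=2 S=147.9400 intr=0.0000 cont=2.0172 V=2.0172[hold]; j=3 S=201.5253 intr=0.0000 cont=0.0000 V=0.0000[hold]; j=4 S=274.5196 intr=0.0000 cont=0.0000 V=0.0000[hold]  S*(4)=-
k=3: j=0 S=93.0507 intr=13.2493 cont=19.9339 V=19.9339[hold]; j=1 S=126.7546 intr=0.0000 cont=6.6963 V=6.6963[hold]; j=2 S=172.6663 intr=0.0000 cont=1.0588 V=1.0588[hold]; j=3 S=235.2076 intr=0.0000 cont=0.0000 V=0.0000[hold]  S*(3)=-
k=2: j=0 S=108.6030 intr=0.0000 cont=13.6204 V=13.6204[hold]; j=1 S=147.9400 intr=0.0000 cont=4.0141 V=4.0141[hold]; j=2 S=201.5253 intr=0.0000 cont=0.5558 V=0.5558[hold]  S*(2)=-
k=1: j=0 S=126.7546 intr=0.0000 cont=9.0418 V=9.0418[hold]; j=1 S=172.6663 intr=0.0000 cont=2.3690 V=2.3690[hold]  S*(1)=-
k=0: j=0 S=147.9400 intr=0.0000 cont=5.8629 V=5.8629[hold]  S*(0)=-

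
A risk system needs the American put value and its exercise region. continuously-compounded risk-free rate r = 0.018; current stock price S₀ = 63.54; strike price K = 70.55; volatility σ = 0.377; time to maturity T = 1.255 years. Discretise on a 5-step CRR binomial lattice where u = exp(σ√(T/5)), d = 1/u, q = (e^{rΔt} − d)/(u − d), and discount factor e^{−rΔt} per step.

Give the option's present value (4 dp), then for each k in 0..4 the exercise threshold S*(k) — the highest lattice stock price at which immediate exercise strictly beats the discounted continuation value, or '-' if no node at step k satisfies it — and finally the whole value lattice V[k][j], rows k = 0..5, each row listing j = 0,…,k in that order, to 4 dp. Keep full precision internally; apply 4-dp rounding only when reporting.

Δt=0.25100  u=1.20789  d=0.82789  q=0.46484  discount=0.99549
step 5 (expiry): payoffs max(K−S,0) = 45.8381 34.4952 17.9460 0.0000 0.0000 0.0000
step 4: (k=4,j=0): S=29.8494, (K−S)⁺=40.7006, hold=40.3826 ⇒ V=40.7006 exercise | (k=4,j=1): S=43.5503, (K−S)⁺=26.9997, hold=26.6817 ⇒ V=26.9997 exercise | (k=4,j=2): S=63.5400, (K−S)⁺=7.0100, hold=9.5607 ⇒ V=9.5607 continue | (k=4,j=3): S=92.7050, (K−S)⁺=0.0000, hold=0.0000 ⇒ V=0.0000 continue | (k=4,j=4): S=135.2569, (K−S)⁺=0.0000, hold=0.0000 ⇒ V=0.0000 continue  boundary S*=43.5503
step 3: (k=3,j=0): S=36.0548, (K−S)⁺=34.4952, hold=34.1772 ⇒ V=34.4952 exercise | (k=3,j=1): S=52.6040, (K−S)⁺=17.9460, hold=18.8083 ⇒ V=18.8083 continue | (k=3,j=2): S=76.7495, (K−S)⁺=0.0000, hold=5.0935 ⇒ V=5.0935 continue | (k=3,j=3): S=111.9777, (K−S)⁺=0.0000, hold=0.0000 ⇒ V=0.0000 continue  boundary S*=36.0548
step 2: (k=2,j=0): S=43.5503, (K−S)⁺=26.9997, hold=27.0807 ⇒ V=27.0807 continue | (k=2,j=1): S=63.5400, (K−S)⁺=7.0100, hold=12.3771 ⇒ V=12.3771 continue | (k=2,j=2): S=92.7050, (K−S)⁺=0.0000, hold=2.7136 ⇒ V=2.7136 continue  boundary S*=-
step 1: (k=1,j=0): S=52.6040, (K−S)⁺=17.9460, hold=20.1546 ⇒ V=20.1546 continue | (k=1,j=1): S=76.7495, (K−S)⁺=0.0000, hold=7.8496 ⇒ V=7.8496 continue  boundary S*=-
step 0: (k=0,j=0): S=63.5400, (K−S)⁺=7.0100, hold=14.3697 ⇒ V=14.3697 continue  boundary S*=-

price = 14.3697
boundary = - - - 36.0548 43.5503
tree:
14.3697
20.1546 7.8496
27.0807 12.3771 2.7136
34.4952 18.8083 5.0935 0.0000
40.7006 26.9997 9.5607 0.0000 0.0000
45.8381 34.4952 17.9460 0.0000 0.0000 0.0000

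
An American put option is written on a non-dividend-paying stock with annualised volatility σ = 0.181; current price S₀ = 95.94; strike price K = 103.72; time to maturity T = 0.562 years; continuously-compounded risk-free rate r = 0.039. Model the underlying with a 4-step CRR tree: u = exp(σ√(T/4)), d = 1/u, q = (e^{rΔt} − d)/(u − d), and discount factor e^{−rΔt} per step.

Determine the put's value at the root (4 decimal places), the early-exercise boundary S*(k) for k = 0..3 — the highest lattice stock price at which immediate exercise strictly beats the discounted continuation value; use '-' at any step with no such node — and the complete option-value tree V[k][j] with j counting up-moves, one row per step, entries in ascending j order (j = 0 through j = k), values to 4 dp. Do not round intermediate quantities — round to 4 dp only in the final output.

price = 9.2618
boundary = - 89.6469 83.7665 89.6469
tree:
9.2618
14.0731 4.9797
19.9535 8.5886 1.7472
25.4481 14.0731 3.6869 0.0000
30.5823 19.9535 7.7800 0.0000 0.0000

Δt=0.14050  u=1.07020  d=0.93441  q=0.52351  discount=0.99454
step 4 (expiry): payoffs max(K−S,0) = 30.5823 19.9535 7.7800 0.0000 0.0000
step 3: (k=3,j=0): S=78.2719, (K−S)⁺=25.4481, hold=24.8813 ⇒ V=25.4481 exercise | (k=3,j=1): S=89.6469, (K−S)⁺=14.0731, hold=13.5064 ⇒ V=14.0731 exercise | (k=3,j=2): S=102.6749, (K−S)⁺=1.0451, hold=3.6869 ⇒ V=3.6869 continue | (k=3,j=3): S=117.5963, (K−S)⁺=0.0000, hold=0.0000 ⇒ V=0.0000 continue  boundary S*=89.6469
step 2: (k=2,j=0): S=83.7665, (K−S)⁺=19.9535, hold=19.3867 ⇒ V=19.9535 exercise | (k=2,j=1): S=95.9400, (K−S)⁺=7.7800, hold=8.5886 ⇒ V=8.5886 continue | (k=2,j=2): S=109.8826, (K−S)⁺=0.0000, hold=1.7472 ⇒ V=1.7472 continue  boundary S*=83.7665
step 1: (k=1,j=0): S=89.6469, (K−S)⁺=14.0731, hold=13.9274 ⇒ V=14.0731 exercise | (k=1,j=1): S=102.6749, (K−S)⁺=1.0451, hold=4.9797 ⇒ V=4.9797 continue  boundary S*=89.6469
step 0: (k=0,j=0): S=95.9400, (K−S)⁺=7.7800, hold=9.2618 ⇒ V=9.2618 continue  boundary S*=-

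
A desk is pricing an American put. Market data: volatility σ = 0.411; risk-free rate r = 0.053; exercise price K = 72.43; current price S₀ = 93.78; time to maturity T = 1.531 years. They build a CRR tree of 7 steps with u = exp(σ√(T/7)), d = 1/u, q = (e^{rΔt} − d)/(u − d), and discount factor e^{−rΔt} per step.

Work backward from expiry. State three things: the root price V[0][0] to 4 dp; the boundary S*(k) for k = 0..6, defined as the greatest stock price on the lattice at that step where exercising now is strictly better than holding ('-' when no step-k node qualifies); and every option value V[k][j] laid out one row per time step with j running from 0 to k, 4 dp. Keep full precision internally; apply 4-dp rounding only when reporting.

Δt=0.21871  u=1.21193  d=0.82513  q=0.48224  discount=0.98848
step 7 (expiry): payoffs max(K−S,0) = 48.0084 36.5603 19.7458 0.0000 0.0000 0.0000 0.0000 0.0000
step 6: (k=6,j=0): S=29.5972, (K−S)⁺=42.8328, hold=41.9980 ⇒ V=42.8328 exercise | (k=6,j=1): S=43.4714, (K−S)⁺=28.9586, hold=28.1238 ⇒ V=28.9586 exercise | (k=6,j=2): S=63.8494, (K−S)⁺=8.5806, hold=10.1058 ⇒ V=10.1058 continue | (k=6,j=3): S=93.7800, (K−S)⁺=0.0000, hold=0.0000 ⇒ V=0.0000 continue | (k=6,j=4): S=137.7411, (K−S)⁺=0.0000, hold=0.0000 ⇒ V=0.0000 continue | (k=6,j=5): S=202.3096, (K−S)⁺=0.0000, hold=0.0000 ⇒ V=0.0000 continue | (k=6,j=6): S=297.1459, (K−S)⁺=0.0000, hold=0.0000 ⇒ V=0.0000 continue  boundary S*=43.4714
step 5: (k=5,j=0): S=35.8697, (K−S)⁺=36.5603, hold=35.7256 ⇒ V=36.5603 exercise | (k=5,j=1): S=52.6842, (K−S)⁺=19.7458, hold=19.6381 ⇒ V=19.7458 exercise | (k=5,j=2): S=77.3809, (K−S)⁺=0.0000, hold=5.1721 ⇒ V=5.1721 continue | (k=5,j=3): S=113.6545, (K−S)⁺=0.0000, hold=0.0000 ⇒ V=0.0000 continue | (k=5,j=4): S=166.9322, (K−S)⁺=0.0000, hold=0.0000 ⇒ V=0.0000 continue | (k=5,j=5): S=245.1846, (K−S)⁺=0.0000, hold=0.0000 ⇒ V=0.0000 continue  boundary S*=52.6842
step 4: (k=4,j=0): S=43.4714, (K−S)⁺=28.9586, hold=28.1238 ⇒ V=28.9586 exercise | (k=4,j=1): S=63.8494, (K−S)⁺=8.5806, hold=12.5712 ⇒ V=12.5712 continue | (k=4,j=2): S=93.7800, (K−S)⁺=0.0000, hold=2.6471 ⇒ V=2.6471 continue | (k=4,j=3): S=137.7411, (K−S)⁺=0.0000, hold=0.0000 ⇒ V=0.0000 continue | (k=4,j=4): S=202.3096, (K−S)⁺=0.0000, hold=0.0000 ⇒ V=0.0000 continue  boundary S*=43.4714
step 3: (k=3,j=0): S=52.6842, (K−S)⁺=19.7458, hold=20.8133 ⇒ V=20.8133 continue | (k=3,j=1): S=77.3809, (K−S)⁺=0.0000, hold=7.6957 ⇒ V=7.6957 continue | (k=3,j=2): S=113.6545, (K−S)⁺=0.0000, hold=1.3547 ⇒ V=1.3547 continue | (k=3,j=3): S=166.9322, (K−S)⁺=0.0000, hold=0.0000 ⇒ V=0.0000 continue  boundary S*=-
step 2: (k=2,j=0): S=63.8494, (K−S)⁺=8.5806, hold=14.3205 ⇒ V=14.3205 continue | (k=2,j=1): S=93.7800, (K−S)⁺=0.0000, hold=4.5844 ⇒ V=4.5844 continue | (k=2,j=2): S=137.7411, (K−S)⁺=0.0000, hold=0.6934 ⇒ V=0.6934 continue  boundary S*=-
step 1: (k=1,j=0): S=77.3809, (K−S)⁺=0.0000, hold=9.5145 ⇒ V=9.5145 continue | (k=1,j=1): S=113.6545, (K−S)⁺=0.0000, hold=2.6768 ⇒ V=2.6768 continue  boundary S*=-
step 0: (k=0,j=0): S=93.7800, (K−S)⁺=0.0000, hold=6.1454 ⇒ V=6.1454 continue  boundary S*=-

price = 6.1454
boundary = - - - - 43.4714 52.6842 43.4714
tree:
6.1454
9.5145 2.6768
14.3205 4.5844 0.6934
20.8133 7.6957 1.3547 0.0000
28.9586 12.5712 2.6471 0.0000 0.0000
36.5603 19.7458 5.1721 0.0000 0.0000 0.0000
42.8328 28.9586 10.1058 0.0000 0.0000 0.0000 0.0000
48.0084 36.5603 19.7458 0.0000 0.0000 0.0000 0.0000 0.0000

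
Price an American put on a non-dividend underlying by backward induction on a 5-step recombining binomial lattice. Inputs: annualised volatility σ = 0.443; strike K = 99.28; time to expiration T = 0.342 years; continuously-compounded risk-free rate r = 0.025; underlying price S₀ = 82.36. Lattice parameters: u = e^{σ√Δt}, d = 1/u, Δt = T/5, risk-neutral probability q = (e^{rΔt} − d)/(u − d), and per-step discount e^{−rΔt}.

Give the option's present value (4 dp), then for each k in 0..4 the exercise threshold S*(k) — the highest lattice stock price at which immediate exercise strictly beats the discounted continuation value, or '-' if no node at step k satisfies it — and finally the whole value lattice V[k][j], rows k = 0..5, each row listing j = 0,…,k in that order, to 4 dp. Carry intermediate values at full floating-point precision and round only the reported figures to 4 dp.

params: Δt=0.06840 u=1.12284 d=0.89060 q=0.47844 e^(-rΔt)=0.99829
t_5 payoffs: 53.1344 41.1012 25.9302 6.8031 0.0000 0.0000
t_4: node(4,0) S=51.8141 payoff=47.4659 vs cont=47.2963 → 47.4659 [stop]  node(4,1) S=65.3254 payoff=33.9546 vs cont=33.7850 → 33.9546 [stop]  node(4,2) S=82.3600 payoff=16.9200 vs cont=16.7504 → 16.9200 [stop]  node(4,3) S=103.8366 payoff=0.0000 vs cont=3.5422 → 3.5422 [wait]  node(4,4) S=130.9137 payoff=0.0000 vs cont=0.0000 → 0.0000 [wait]  ⇒ S*(4)=82.3600
t_3: node(3,0) S=58.1788 payoff=41.1012 vs cont=40.9316 → 41.1012 [stop]  node(3,1) S=73.3498 payoff=25.9302 vs cont=25.7605 → 25.9302 [stop]  node(3,2) S=92.4769 payoff=6.8031 vs cont=10.5016 → 10.5016 [wait]  node(3,3) S=116.5917 payoff=0.0000 vs cont=1.8443 → 1.8443 [wait]  ⇒ S*(3)=73.3498
t_2: node(2,0) S=65.3254 payoff=33.9546 vs cont=33.7850 → 33.9546 [stop]  node(2,1) S=82.3600 payoff=16.9200 vs cont=18.5169 → 18.5169 [wait]  node(2,2) S=103.8366 payoff=0.0000 vs cont=6.3487 → 6.3487 [wait]  ⇒ S*(2)=65.3254
t_1: node(1,0) S=73.3498 payoff=25.9302 vs cont=26.5232 → 26.5232 [wait]  node(1,1) S=92.4769 payoff=6.8031 vs cont=12.6735 → 12.6735 [wait]  ⇒ S*(1)=-
t_0: node(0,0) S=82.3600 payoff=16.9200 vs cont=19.8630 → 19.8630 [wait]  ⇒ S*(0)=-

price = 19.8630
boundary = - - 65.3254 73.3498 82.3600
tree:
19.8630
26.5232 12.6735
33.9546 18.5169 6.3487
41.1012 25.9302 10.5016 1.8443
47.4659 33.9546 16.9200 3.5422 0.0000
53.1344 41.1012 25.9302 6.8031 0.0000 0.0000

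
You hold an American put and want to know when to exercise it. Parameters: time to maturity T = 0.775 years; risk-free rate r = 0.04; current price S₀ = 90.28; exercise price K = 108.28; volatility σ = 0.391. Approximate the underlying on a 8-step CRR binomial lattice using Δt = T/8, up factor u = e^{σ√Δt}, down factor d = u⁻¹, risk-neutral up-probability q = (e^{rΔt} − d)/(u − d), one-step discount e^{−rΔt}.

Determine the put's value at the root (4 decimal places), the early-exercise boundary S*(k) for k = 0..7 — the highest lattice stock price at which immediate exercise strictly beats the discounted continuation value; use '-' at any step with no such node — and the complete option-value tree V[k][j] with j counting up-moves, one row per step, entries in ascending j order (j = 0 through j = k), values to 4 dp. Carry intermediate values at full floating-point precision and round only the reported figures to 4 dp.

Δt=0.09688  u=1.12941  d=0.88542  q=0.48553  discount=0.99613
step 8 (expiry): payoffs max(K−S,0) = 74.1788 64.7814 52.7943 37.5040 18.0000 0.0000 0.0000 0.0000 0.0000
step 7: (k=7,j=0): S=38.5144, (K−S)⁺=69.7656, hold=69.3469 ⇒ V=69.7656 exercise | (k=7,j=1): S=49.1279, (K−S)⁺=59.1521, hold=58.7333 ⇒ V=59.1521 exercise | (k=7,j=2): S=62.6662, (K−S)⁺=45.6138, hold=45.1950 ⇒ V=45.6138 exercise | (k=7,j=3): S=79.9354, (K−S)⁺=28.3446, hold=27.9259 ⇒ V=28.3446 exercise | (k=7,j=4): S=101.9634, (K−S)⁺=6.3166, hold=9.2247 ⇒ V=9.2247 continue | (k=7,j=5): S=130.0617, (K−S)⁺=0.0000, hold=0.0000 ⇒ V=0.0000 continue | (k=7,j=6): S=165.9033, (K−S)⁺=0.0000, hold=0.0000 ⇒ V=0.0000 continue | (k=7,j=7): S=211.6217, (K−S)⁺=0.0000, hold=0.0000 ⇒ V=0.0000 continue  boundary S*=79.9354
step 6: (k=6,j=0): S=43.4986, (K−S)⁺=64.7814, hold=64.3626 ⇒ V=64.7814 exercise | (k=6,j=1): S=55.4857, (K−S)⁺=52.7943, hold=52.3756 ⇒ V=52.7943 exercise | (k=6,j=2): S=70.7760, (K−S)⁺=37.5040, hold=37.0852 ⇒ V=37.5040 exercise | (k=6,j=3): S=90.2800, (K−S)⁺=18.0000, hold=18.9877 ⇒ V=18.9877 continue | (k=6,j=4): S=115.1587, (K−S)⁺=0.0000, hold=4.7275 ⇒ V=4.7275 continue | (k=6,j=5): S=146.8934, (K−S)⁺=0.0000, hold=0.0000 ⇒ V=0.0000 continue | (k=6,j=6): S=187.3732, (K−S)⁺=0.0000, hold=0.0000 ⇒ V=0.0000 continue  boundary S*=70.7760
step 5: (k=5,j=0): S=49.1279, (K−S)⁺=59.1521, hold=58.7333 ⇒ V=59.1521 exercise | (k=5,j=1): S=62.6662, (K−S)⁺=45.6138, hold=45.1950 ⇒ V=45.6138 exercise | (k=5,j=2): S=79.9354, (K−S)⁺=28.3446, hold=28.4036 ⇒ V=28.4036 continue | (k=5,j=3): S=101.9634, (K−S)⁺=6.3166, hold=12.0174 ⇒ V=12.0174 continue | (k=5,j=4): S=130.0617, (K−S)⁺=0.0000, hold=2.4228 ⇒ V=2.4228 continue | (k=5,j=5): S=165.9033, (K−S)⁺=0.0000, hold=0.0000 ⇒ V=0.0000 continue  boundary S*=62.6662
step 4: (k=4,j=0): S=55.4857, (K−S)⁺=52.7943, hold=52.3756 ⇒ V=52.7943 exercise | (k=4,j=1): S=70.7760, (K−S)⁺=37.5040, hold=37.1137 ⇒ V=37.5040 exercise | (k=4,j=2): S=90.2800, (K−S)⁺=18.0000, hold=20.3686 ⇒ V=20.3686 continue | (k=4,j=3): S=115.1587, (K−S)⁺=0.0000, hold=7.3305 ⇒ V=7.3305 continue | (k=4,j=4): S=146.8934, (K−S)⁺=0.0000, hold=1.2416 ⇒ V=1.2416 continue  boundary S*=70.7760
step 3: (k=3,j=0): S=62.6662, (K−S)⁺=45.6138, hold=45.1950 ⇒ V=45.6138 exercise | (k=3,j=1): S=79.9354, (K−S)⁺=28.3446, hold=29.0714 ⇒ V=29.0714 continue | (k=3,j=2): S=101.9634, (K−S)⁺=6.3166, hold=13.9840 ⇒ V=13.9840 continue | (k=3,j=3): S=130.0617, (K−S)⁺=0.0000, hold=4.3573 ⇒ V=4.3573 continue  boundary S*=62.6662
step 2: (k=2,j=0): S=70.7760, (K−S)⁺=37.5040, hold=37.4367 ⇒ V=37.5040 exercise | (k=2,j=1): S=90.2800, (K−S)⁺=18.0000, hold=21.6620 ⇒ V=21.6620 continue | (k=2,j=2): S=115.1587, (K−S)⁺=0.0000, hold=9.2740 ⇒ V=9.2740 continue  boundary S*=70.7760
step 1: (k=1,j=0): S=79.9354, (K−S)⁺=28.3446, hold=29.6970 ⇒ V=29.6970 continue | (k=1,j=1): S=101.9634, (K−S)⁺=6.3166, hold=15.5868 ⇒ V=15.5868 continue  boundary S*=-
step 0: (k=0,j=0): S=90.2800, (K−S)⁺=18.0000, hold=22.7578 ⇒ V=22.7578 continue  boundary S*=-

price = 22.7578
boundary = - - 70.7760 62.6662 70.7760 62.6662 70.7760 79.9354
tree:
22.7578
29.6970 15.5868
37.5040 21.6620 9.2740
45.6138 29.0714 13.9840 4.3573
52.7943 37.5040 20.3686 7.3305 1.2416
59.1521 45.6138 28.4036 12.0174 2.4228 0.0000
64.7814 52.7943 37.5040 18.9877 4.7275 0.0000 0.0000
69.7656 59.1521 45.6138 28.3446 9.2247 0.0000 0.0000 0.0000
74.1788 64.7814 52.7943 37.5040 18.0000 0.0000 0.0000 0.0000 0.0000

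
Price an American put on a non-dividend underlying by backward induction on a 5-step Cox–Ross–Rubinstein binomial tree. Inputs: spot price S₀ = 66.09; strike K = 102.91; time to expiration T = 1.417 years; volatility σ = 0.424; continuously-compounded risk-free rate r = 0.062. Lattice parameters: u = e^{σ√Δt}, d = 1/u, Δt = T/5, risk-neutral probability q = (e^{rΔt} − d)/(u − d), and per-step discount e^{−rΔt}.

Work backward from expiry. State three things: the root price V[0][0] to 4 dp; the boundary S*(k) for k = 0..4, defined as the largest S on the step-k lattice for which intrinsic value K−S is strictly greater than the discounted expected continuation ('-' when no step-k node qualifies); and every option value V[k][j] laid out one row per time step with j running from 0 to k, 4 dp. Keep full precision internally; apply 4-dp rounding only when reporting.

price = 37.6247
boundary = - 52.7361 66.0900 52.7361 66.0900
tree:
37.6247
50.1739 25.5598
60.8296 36.8200 14.4330
69.3322 50.1739 23.5556 5.1881
76.1168 60.8296 36.8200 10.2079 0.0000
81.5306 69.3322 50.1739 20.0846 0.0000 0.0000

params: Δt=0.28340 u=1.25322 d=0.79794 q=0.48274 e^(-rΔt)=0.98258
t_5 payoffs: 81.5306 69.3322 50.1739 20.0846 0.0000 0.0000
t_4: node(4,0) S=26.7932 payoff=76.1168 vs cont=74.3244 → 76.1168 [stop]  node(4,1) S=42.0804 payoff=60.8296 vs cont=59.0372 → 60.8296 [stop]  node(4,2) S=66.0900 payoff=36.8200 vs cont=35.0276 → 36.8200 [stop]  node(4,3) S=103.7987 payoff=0.0000 vs cont=10.2079 → 10.2079 [wait]  node(4,4) S=163.0226 payoff=0.0000 vs cont=0.0000 → 0.0000 [wait]  ⇒ S*(4)=66.0900
t_3: node(3,0) S=33.5778 payoff=69.3322 vs cont=67.5398 → 69.3322 [stop]  node(3,1) S=52.7361 payoff=50.1739 vs cont=48.3815 → 50.1739 [stop]  node(3,2) S=82.8254 payoff=20.0846 vs cont=23.5556 → 23.5556 [wait]  node(3,3) S=130.0828 payoff=0.0000 vs cont=5.1881 → 5.1881 [wait]  ⇒ S*(3)=52.7361
t_2: node(2,0) S=42.0804 payoff=60.8296 vs cont=59.0372 → 60.8296 [stop]  node(2,1) S=66.0900 payoff=36.8200 vs cont=36.6740 → 36.8200 [stop]  node(2,2) S=103.7987 payoff=0.0000 vs cont=14.4330 → 14.4330 [wait]  ⇒ S*(2)=66.0900
t_1: node(1,0) S=52.7361 payoff=50.1739 vs cont=48.3815 → 50.1739 [stop]  node(1,1) S=82.8254 payoff=20.0846 vs cont=25.5598 → 25.5598 [wait]  ⇒ S*(1)=52.7361
t_0: node(0,0) S=66.0900 payoff=36.8200 vs cont=37.6247 → 37.6247 [wait]  ⇒ S*(0)=-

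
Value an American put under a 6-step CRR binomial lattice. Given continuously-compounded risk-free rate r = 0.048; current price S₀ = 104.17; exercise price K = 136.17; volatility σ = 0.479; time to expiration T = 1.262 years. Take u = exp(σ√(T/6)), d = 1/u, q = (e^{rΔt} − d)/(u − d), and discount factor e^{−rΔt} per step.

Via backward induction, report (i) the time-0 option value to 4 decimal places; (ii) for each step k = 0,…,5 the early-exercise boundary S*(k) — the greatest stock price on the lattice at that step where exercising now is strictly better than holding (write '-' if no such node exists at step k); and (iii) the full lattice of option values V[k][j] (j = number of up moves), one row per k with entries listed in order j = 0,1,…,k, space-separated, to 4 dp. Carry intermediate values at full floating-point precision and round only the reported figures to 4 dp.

price = 40.8909
boundary = - - 67.1323 53.8922 67.1323 83.6252
tree:
40.8909
54.1200 26.7516
69.0377 38.3494 14.1587
82.2778 52.7856 22.7841 4.6689
92.9066 69.0377 35.4705 8.8687 0.0000
101.4392 82.2778 52.5448 16.8463 0.0000 0.0000
108.2890 92.9066 69.0377 32.0000 0.0000 0.0000 0.0000

Δt=0.21033, u=1.24568, d=0.80278, q=0.46821, disc=e^(-rΔt)=0.98995
k=6 terminal: V=max(K-S,0) → 108.2890 92.9066 69.0377 32.0000 0.0000 0.0000 0.0000
k=5: j=0 S=34.7308 intr=101.4392 cont=100.0714 V=101.4392[EX]; j=1 S=53.8922 intr=82.2778 cont=80.9100 V=82.2778[EX]; j=2 S=83.6252 intr=52.5448 cont=51.1770 V=52.5448[EX]; j=3 S=129.7622 intr=6.4078 cont=16.8463 V=16.8463[hold]; j=4 S=201.3536 intr=0.0000 cont=0.0000 V=0.0000[hold]; j=5 S=312.4429 intr=0.0000 cont=0.0000 V=0.0000[hold]  S*(5)=83.6252
k=4: j=0 S=43.2634 intr=92.9066 cont=91.5388 V=92.9066[EX]; j=1 S=67.1323 intr=69.0377 cont=67.6699 V=69.0377[EX]; j=2 S=104.1700 intr=32.0000 cont=35.4705 V=35.4705[hold]; j=3 S=161.6419 intr=0.0000 cont=8.8687 V=8.8687[hold]; j=4 S=250.8217 intr=0.0000 cont=0.0000 V=0.0000[hold]  S*(4)=67.1323
k=3: j=0 S=53.8922 intr=82.2778 cont=80.9100 V=82.2778[EX]; j=1 S=83.6252 intr=52.5448 cont=52.7856 V=52.7856[hold]; j=2 S=129.7622 intr=6.4078 cont=22.7841 V=22.7841[hold]; j=3 S=201.3536 intr=0.0000 cont=4.6689 V=4.6689[hold]  S*(3)=53.8922
k=2: j=0 S=67.1323 intr=69.0377 cont=67.7814 V=69.0377[EX]; j=1 S=104.1700 intr=32.0000 cont=38.3494 V=38.3494[hold]; j=2 S=161.6419 intr=0.0000 cont=14.1587 V=14.1587[hold]  S*(2)=67.1323
k=1: j=0 S=83.6252 intr=52.5448 cont=54.1200 V=54.1200[hold]; j=1 S=129.7622 intr=6.4078 cont=26.7516 V=26.7516[hold]  S*(1)=-
k=0: j=0 S=104.1700 intr=32.0000 cont=40.8909 V=40.8909[hold]  S*(0)=-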